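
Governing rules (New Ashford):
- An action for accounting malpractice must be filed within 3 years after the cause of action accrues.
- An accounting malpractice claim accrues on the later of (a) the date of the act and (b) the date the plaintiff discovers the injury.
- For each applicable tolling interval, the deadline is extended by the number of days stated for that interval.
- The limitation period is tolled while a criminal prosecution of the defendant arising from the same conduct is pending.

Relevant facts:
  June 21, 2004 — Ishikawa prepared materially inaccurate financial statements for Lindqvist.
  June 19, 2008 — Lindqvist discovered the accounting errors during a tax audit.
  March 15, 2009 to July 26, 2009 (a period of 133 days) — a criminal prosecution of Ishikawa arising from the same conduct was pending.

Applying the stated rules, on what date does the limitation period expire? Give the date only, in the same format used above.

October 30, 2011

The claim accrued on June 19, 2008 — the later of the June 21, 2004 act and the June 19, 2008 discovery.
3 years from June 19, 2008 is June 19, 2011.
Because the pending criminal prosecution ran from March 15, 2009 to July 26, 2009, the deadline is extended by 133 days to October 30, 2011.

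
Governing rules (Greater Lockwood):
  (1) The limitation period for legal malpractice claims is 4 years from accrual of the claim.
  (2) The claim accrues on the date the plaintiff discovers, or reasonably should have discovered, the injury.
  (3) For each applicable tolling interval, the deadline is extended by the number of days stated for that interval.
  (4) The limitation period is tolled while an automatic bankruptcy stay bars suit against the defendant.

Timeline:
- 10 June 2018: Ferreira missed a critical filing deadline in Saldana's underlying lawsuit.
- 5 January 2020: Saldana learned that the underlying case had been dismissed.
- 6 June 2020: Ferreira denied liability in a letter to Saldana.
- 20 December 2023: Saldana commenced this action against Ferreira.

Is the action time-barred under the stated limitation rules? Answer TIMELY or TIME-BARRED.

TIMELY

Under the discovery rule, the claim accrued on 5 January 2020, when Saldana discovered the injury — not on the 10 June 2018 date of the underlying act.
The untolled deadline — 4 years after 5 January 2020 — is 5 January 2024.
Nothing else in the chronology tolls or restarts the period.
Saldana filed on 20 December 2023, before the 5 January 2024 deadline, so the action is timely.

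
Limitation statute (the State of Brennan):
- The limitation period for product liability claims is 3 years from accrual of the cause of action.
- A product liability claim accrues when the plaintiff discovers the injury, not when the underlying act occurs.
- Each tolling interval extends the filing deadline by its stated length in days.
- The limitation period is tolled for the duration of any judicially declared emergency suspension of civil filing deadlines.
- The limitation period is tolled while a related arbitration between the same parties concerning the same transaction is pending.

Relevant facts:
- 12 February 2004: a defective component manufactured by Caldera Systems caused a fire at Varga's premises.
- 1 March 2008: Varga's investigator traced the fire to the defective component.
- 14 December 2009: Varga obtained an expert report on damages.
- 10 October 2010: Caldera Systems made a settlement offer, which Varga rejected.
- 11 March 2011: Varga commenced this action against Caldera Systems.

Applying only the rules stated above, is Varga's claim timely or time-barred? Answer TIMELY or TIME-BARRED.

TIME-BARRED

Under the discovery rule, the claim accrued on 1 March 2008, when Varga discovered the injury — not on the 12 February 2004 date of the underlying act.
3 years from 1 March 2008 is 1 March 2011.
The other events in the timeline have no effect on the limitation period under the stated rules.
The 11 March 2011 filing falls after the 1 March 2011 deadline; the claim is time-barred.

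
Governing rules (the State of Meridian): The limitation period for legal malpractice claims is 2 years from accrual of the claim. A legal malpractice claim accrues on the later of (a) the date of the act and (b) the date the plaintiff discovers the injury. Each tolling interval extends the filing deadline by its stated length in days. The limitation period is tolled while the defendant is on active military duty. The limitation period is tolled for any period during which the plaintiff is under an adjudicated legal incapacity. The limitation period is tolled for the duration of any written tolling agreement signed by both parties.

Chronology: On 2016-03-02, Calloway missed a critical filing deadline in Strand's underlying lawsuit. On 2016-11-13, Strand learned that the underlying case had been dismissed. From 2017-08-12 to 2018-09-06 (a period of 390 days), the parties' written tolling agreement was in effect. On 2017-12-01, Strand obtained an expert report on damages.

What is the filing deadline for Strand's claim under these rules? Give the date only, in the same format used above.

2019-12-08

Because discovery on 2016-11-13 post-dates the 2016-03-02 act, accrual under the later-of rule falls on 2016-11-13.
The untolled deadline — 2 years after 2016-11-13 — is 2018-11-13.
The written tolling agreement from 2017-08-12 to 2018-09-06 tolled the period for 390 days, extending the deadline to 2019-12-08.
None of the other events listed affects the running of the period under the stated rules.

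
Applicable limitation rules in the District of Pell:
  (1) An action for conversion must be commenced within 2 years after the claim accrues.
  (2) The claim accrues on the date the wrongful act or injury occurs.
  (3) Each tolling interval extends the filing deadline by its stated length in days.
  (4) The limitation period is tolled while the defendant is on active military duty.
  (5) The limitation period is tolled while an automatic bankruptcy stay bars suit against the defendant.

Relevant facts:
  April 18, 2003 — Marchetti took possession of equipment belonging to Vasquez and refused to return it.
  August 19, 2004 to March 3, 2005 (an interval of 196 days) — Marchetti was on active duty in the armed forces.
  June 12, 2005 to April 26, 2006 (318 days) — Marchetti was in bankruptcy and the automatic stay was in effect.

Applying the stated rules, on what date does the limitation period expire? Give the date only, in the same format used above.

The claim accrued on April 18, 2003, the date of the act.
The untolled deadline — 2 years after April 18, 2003 — is April 18, 2005.
Because the defendant's active military service ran from August 19, 2004 to March 3, 2005, the deadline is extended by 196 days to October 31, 2005.
The period was tolled for 318 days by the automatic bankruptcy stay (June 12, 2005 to April 26, 2006), pushing the deadline to September 14, 2006.

September 14, 2006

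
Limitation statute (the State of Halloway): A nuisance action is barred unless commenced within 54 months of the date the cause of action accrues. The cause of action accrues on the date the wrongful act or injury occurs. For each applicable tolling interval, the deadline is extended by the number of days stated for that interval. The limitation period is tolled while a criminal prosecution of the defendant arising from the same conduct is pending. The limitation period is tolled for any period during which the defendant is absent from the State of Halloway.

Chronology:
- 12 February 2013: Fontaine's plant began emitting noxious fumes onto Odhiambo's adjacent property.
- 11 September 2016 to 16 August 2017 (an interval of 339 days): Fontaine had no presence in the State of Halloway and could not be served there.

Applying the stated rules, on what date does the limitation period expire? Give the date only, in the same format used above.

The cause of action accrued on 12 February 2013, the date of the act.
54 months from 12 February 2013 is 12 August 2017.
The period was tolled for 339 days by the defendant's absence from the jurisdiction (11 September 2016 to 16 August 2017), pushing the deadline to 17 July 2018.

17 July 2018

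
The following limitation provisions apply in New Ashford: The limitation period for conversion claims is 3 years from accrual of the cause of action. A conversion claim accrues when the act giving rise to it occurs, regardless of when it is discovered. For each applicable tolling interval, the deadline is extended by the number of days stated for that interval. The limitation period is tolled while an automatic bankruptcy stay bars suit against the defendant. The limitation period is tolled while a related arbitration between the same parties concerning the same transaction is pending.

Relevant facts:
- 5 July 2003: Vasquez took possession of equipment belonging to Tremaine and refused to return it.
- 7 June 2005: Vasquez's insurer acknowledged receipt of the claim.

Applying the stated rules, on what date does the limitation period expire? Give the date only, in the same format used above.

The claim accrued on 5 July 2003, when the wrongful act occurred.
3 years from 5 July 2003 is 5 July 2006.
The other events in the timeline have no effect on the limitation period under the stated rules.

5 July 2006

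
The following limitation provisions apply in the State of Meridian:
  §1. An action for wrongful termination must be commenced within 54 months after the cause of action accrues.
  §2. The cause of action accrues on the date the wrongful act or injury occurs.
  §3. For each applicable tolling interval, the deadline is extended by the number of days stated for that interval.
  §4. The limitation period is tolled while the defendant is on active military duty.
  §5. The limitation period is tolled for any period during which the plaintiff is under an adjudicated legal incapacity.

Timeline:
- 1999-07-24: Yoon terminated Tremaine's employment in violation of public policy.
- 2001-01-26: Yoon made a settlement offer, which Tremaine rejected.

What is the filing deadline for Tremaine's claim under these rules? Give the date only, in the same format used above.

2004-01-24

The claim accrued on 1999-07-24, when the wrongful act occurred.
Adding the 54 months base period to 1999-07-24 gives a deadline of 2004-01-24, before any tolling.
None of the other events listed affects the running of the period under the stated rules.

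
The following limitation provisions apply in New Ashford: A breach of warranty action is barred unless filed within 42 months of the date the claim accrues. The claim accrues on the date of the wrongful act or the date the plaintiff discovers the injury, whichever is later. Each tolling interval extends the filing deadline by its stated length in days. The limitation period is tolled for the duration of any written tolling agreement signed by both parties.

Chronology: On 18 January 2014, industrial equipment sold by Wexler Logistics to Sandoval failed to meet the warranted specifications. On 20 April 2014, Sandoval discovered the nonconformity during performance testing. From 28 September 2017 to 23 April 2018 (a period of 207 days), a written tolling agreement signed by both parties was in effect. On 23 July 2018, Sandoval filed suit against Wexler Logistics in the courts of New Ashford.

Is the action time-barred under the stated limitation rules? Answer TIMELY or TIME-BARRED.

TIME-BARRED

Because discovery on 20 April 2014 post-dates the 18 January 2014 act, accrual under the later-of rule falls on 20 April 2014.
The untolled deadline — 42 months after 20 April 2014 — is 20 October 2017.
The written tolling agreement from 28 September 2017 to 23 April 2018 tolled the period for 207 days, extending the deadline to 15 May 2018.
Sandoval filed on 23 July 2018, after the 15 May 2018 deadline, so the action is time-barred.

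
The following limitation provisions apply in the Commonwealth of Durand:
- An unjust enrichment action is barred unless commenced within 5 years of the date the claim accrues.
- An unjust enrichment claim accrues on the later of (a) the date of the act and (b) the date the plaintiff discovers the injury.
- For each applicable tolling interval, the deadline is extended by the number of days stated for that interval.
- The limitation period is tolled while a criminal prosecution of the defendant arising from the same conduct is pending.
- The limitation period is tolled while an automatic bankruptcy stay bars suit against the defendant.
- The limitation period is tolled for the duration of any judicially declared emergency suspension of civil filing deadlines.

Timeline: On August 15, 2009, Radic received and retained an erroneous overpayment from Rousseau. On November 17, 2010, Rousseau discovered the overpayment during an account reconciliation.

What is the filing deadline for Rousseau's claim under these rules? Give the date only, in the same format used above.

Taking the later of the act (August 15, 2009) and discovery (November 17, 2010), the claim accrued on November 17, 2010.
5 years from November 17, 2010 is November 17, 2015.

November 17, 2015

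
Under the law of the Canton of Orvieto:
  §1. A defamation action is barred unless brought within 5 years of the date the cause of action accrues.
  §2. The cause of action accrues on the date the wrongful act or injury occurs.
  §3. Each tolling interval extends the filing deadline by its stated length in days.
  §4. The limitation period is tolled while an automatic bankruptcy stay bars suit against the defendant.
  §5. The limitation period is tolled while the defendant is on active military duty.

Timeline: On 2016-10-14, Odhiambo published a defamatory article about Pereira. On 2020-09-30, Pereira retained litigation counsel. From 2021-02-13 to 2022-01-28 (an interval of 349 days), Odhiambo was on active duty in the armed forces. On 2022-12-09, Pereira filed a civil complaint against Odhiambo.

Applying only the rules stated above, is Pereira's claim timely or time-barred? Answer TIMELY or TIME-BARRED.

The cause of action accrued on 2016-10-14, the date of the act.
Adding the 5 years base period to 2016-10-14 gives a deadline of 2021-10-14, before any tolling.
Because the defendant's active military service ran from 2021-02-13 to 2022-01-28, the deadline is extended by 349 days to 2022-09-28.
None of the other events listed affects the running of the period under the stated rules.
Pereira filed on 2022-12-09, after the 2022-09-28 deadline, so the action is time-barred.

TIME-BARRED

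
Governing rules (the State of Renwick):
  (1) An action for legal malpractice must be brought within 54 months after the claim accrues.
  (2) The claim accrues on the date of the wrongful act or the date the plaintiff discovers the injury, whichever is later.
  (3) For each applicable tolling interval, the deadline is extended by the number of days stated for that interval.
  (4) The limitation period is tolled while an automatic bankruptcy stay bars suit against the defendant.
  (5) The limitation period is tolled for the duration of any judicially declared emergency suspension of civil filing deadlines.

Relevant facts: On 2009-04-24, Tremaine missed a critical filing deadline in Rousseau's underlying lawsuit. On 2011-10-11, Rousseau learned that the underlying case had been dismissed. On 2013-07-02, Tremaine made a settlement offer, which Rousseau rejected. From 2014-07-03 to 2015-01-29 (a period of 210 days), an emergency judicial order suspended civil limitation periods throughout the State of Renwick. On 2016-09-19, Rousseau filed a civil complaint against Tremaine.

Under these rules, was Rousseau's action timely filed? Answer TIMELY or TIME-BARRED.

TIMELY

Because discovery on 2011-10-11 post-dates the 2009-04-24 act, accrual under the later-of rule falls on 2011-10-11.
Adding the 54 months base period to 2011-10-11 gives a deadline of 2016-04-11, before any tolling.
The emergency suspension of filing deadlines from 2014-07-03 to 2015-01-29 tolled the period for 210 days, extending the deadline to 2016-11-07.
Nothing else in the chronology tolls or restarts the period.
Rousseau filed on 2016-09-19, before the 2016-11-07 deadline, so the action is timely.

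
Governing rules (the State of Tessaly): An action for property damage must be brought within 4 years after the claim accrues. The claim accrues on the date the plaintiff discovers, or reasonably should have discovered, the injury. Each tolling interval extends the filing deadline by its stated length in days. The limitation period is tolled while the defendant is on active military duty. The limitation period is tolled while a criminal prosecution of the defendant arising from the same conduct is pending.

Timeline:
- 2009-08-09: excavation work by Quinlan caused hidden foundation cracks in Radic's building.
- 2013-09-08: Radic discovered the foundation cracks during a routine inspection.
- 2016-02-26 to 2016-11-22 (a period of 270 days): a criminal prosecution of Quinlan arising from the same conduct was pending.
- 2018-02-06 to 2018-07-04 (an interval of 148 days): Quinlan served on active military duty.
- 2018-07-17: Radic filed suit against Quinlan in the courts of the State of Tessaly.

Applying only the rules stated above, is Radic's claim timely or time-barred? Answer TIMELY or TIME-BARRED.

The claim did not accrue until Radic discovered the injury on 2013-09-08; the 2009-08-09 act date does not start the clock under the stated rule.
Adding the 4 years base period to 2013-09-08 gives a deadline of 2017-09-08, before any tolling.
Because the pending criminal prosecution ran from 2016-02-26 to 2016-11-22, the deadline is extended by 270 days to 2018-06-05.
The period was tolled for 148 days by the defendant's active military service (2018-02-06 to 2018-07-04), pushing the deadline to 2018-10-31.
Filing on 2018-07-17 beat the 2018-10-31 deadline — the action is timely.

TIMELY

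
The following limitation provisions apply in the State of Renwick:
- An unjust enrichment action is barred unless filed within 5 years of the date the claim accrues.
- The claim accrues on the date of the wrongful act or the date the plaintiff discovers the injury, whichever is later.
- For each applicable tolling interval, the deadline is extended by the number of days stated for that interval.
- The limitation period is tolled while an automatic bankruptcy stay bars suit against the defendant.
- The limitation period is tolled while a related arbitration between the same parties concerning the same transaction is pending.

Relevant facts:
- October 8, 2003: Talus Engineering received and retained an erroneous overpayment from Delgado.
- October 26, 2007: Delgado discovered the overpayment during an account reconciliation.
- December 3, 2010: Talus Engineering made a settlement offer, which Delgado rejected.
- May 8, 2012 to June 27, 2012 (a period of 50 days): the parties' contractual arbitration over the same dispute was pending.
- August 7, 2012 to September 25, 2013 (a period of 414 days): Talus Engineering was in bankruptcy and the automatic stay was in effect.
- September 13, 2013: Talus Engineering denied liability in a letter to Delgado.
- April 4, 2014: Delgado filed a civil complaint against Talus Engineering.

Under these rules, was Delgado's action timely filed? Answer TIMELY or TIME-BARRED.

TIME-BARRED

Taking the later of the act (October 8, 2003) and discovery (October 26, 2007), the claim accrued on October 26, 2007.
The untolled deadline — 5 years after October 26, 2007 — is October 26, 2012.
Because the pending related arbitration ran from May 8, 2012 to June 27, 2012, the deadline is extended by 50 days to December 15, 2012.
The automatic bankruptcy stay from August 7, 2012 to September 25, 2013 tolled the period for 414 days, extending the deadline to February 2, 2014.
None of the other events listed affects the running of the period under the stated rules.
The April 4, 2014 filing falls after the February 2, 2014 deadline; the claim is time-barred.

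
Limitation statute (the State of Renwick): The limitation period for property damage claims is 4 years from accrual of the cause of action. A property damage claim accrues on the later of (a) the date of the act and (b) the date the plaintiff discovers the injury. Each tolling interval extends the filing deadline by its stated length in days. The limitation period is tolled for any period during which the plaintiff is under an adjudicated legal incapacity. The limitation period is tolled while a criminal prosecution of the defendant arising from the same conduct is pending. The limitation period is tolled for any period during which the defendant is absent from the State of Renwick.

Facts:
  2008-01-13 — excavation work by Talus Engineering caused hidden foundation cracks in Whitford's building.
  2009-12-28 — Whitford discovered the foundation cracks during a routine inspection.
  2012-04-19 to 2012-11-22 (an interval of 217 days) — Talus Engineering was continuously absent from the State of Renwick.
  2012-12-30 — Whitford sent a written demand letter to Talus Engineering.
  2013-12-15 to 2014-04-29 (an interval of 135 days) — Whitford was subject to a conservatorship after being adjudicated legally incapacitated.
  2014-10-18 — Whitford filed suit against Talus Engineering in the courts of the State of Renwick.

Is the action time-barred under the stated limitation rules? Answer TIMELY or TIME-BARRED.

TIMELY

The claim accrued on 2009-12-28 — the later of the 2008-01-13 act and the 2009-12-28 discovery.
The untolled deadline — 4 years after 2009-12-28 — is 2013-12-28.
Because the defendant's absence from the jurisdiction ran from 2012-04-19 to 2012-11-22, the deadline is extended by 217 days to 2014-08-02.
The period was tolled for 135 days by the plaintiff's legal incapacity (2013-12-15 to 2014-04-29), pushing the deadline to 2014-12-15.
Nothing else in the chronology tolls or restarts the period.
Whitford filed on 2014-10-18, before the 2014-12-15 deadline, so the action is timely.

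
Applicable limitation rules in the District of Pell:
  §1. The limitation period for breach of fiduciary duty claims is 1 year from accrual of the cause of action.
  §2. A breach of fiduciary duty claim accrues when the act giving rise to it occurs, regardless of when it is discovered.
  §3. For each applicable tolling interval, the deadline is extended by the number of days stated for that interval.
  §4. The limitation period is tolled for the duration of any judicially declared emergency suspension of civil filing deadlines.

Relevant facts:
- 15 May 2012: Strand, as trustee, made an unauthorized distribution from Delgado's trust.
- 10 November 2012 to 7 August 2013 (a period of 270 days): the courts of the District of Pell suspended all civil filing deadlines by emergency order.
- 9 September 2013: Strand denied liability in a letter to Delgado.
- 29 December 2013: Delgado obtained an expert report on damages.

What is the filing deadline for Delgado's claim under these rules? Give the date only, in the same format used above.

9 February 2014

The claim accrued on 15 May 2012, when the wrongful act occurred.
Adding the 1 year base period to 15 May 2012 gives a deadline of 15 May 2013, before any tolling.
The emergency suspension of filing deadlines from 10 November 2012 to 7 August 2013 tolled the period for 270 days, extending the deadline to 9 February 2014.
None of the other events listed affects the running of the period under the stated rules.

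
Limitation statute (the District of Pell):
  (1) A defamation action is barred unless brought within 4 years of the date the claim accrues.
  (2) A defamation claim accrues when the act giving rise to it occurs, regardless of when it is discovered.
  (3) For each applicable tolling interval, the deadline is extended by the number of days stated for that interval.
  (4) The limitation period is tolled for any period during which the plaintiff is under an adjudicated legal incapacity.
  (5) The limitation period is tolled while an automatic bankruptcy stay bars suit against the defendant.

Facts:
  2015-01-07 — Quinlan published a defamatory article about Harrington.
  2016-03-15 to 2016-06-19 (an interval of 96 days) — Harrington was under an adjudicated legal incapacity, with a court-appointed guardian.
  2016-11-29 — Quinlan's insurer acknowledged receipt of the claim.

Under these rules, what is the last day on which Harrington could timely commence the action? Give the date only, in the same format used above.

The claim accrued on 2015-01-07, the date of the act.
Adding the 4 years base period to 2015-01-07 gives a deadline of 2019-01-07, before any tolling.
The plaintiff's legal incapacity from 2016-03-15 to 2016-06-19 tolled the period for 96 days, extending the deadline to 2019-04-13.
The other events in the timeline have no effect on the limitation period under the stated rules.

2019-04-13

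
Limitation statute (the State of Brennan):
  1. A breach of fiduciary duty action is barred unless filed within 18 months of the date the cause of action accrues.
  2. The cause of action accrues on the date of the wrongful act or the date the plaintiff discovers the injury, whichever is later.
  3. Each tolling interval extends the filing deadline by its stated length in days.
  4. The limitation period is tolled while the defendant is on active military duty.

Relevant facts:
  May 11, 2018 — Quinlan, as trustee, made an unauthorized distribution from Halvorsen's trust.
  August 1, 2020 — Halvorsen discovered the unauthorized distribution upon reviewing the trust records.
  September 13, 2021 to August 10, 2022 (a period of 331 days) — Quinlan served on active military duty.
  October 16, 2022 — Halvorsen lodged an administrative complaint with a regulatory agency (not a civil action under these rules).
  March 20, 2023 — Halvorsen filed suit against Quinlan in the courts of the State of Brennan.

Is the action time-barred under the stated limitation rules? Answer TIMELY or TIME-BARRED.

Because discovery on August 1, 2020 post-dates the May 11, 2018 act, accrual under the later-of rule falls on August 1, 2020.
18 months from August 1, 2020 is February 1, 2022.
Because the defendant's active military service ran from September 13, 2021 to August 10, 2022, the deadline is extended by 331 days to December 29, 2022.
None of the other events listed affects the running of the period under the stated rules.
Filing on March 20, 2023 missed the December 29, 2022 deadline — the action is time-barred.

TIME-BARRED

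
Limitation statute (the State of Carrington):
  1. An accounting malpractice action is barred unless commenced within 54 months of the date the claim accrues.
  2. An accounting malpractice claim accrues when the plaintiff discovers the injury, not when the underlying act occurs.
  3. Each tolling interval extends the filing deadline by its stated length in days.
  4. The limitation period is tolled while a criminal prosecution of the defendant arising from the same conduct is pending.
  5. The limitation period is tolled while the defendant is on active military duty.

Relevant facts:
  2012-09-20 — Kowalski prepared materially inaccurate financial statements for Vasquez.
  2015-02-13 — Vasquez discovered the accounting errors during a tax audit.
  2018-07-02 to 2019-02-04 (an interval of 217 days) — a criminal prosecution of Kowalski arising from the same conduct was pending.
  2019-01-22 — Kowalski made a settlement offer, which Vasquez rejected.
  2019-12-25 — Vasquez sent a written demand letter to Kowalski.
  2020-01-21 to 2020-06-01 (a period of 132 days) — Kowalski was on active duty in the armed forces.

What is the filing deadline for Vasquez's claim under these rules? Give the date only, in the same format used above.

2020-07-27

The claim did not accrue until Vasquez discovered the injury on 2015-02-13; the 2012-09-20 act date does not start the clock under the stated rule.
The untolled deadline — 54 months after 2015-02-13 — is 2019-08-13.
The period was tolled for 217 days by the pending criminal prosecution (2018-07-02 to 2019-02-04), pushing the deadline to 2020-03-17.
Because the defendant's active military service ran from 2020-01-21 to 2020-06-01, the deadline is extended by 132 days to 2020-07-27.
Nothing else in the chronology tolls or restarts the period.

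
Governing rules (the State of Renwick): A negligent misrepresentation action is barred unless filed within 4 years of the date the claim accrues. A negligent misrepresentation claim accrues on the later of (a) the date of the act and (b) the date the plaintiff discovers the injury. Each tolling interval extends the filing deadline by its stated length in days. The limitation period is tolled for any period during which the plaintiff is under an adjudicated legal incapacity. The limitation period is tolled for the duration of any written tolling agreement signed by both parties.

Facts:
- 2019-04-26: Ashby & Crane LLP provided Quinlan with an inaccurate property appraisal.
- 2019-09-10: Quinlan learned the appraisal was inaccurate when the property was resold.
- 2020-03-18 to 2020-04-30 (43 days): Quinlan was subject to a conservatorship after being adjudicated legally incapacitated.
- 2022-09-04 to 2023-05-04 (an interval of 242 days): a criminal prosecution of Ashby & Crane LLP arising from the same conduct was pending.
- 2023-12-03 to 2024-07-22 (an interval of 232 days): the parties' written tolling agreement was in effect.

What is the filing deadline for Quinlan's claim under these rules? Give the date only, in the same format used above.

The claim accrued on 2019-09-10 — the later of the 2019-04-26 act and the 2019-09-10 discovery.
Adding the 4 years base period to 2019-09-10 gives a deadline of 2023-09-10, before any tolling.
Because the plaintiff's legal incapacity ran from 2020-03-18 to 2020-04-30, the deadline is extended by 43 days to 2023-10-23.
The written tolling agreement starting 2023-12-03 came too late — the period had run on 2023-10-23 — and so does not extend the deadline.
Although a criminal prosecution ran from 2022-09-04 to 2023-05-04, the stated rules do not make that a tolling event, so it is disregarded.

2023-10-23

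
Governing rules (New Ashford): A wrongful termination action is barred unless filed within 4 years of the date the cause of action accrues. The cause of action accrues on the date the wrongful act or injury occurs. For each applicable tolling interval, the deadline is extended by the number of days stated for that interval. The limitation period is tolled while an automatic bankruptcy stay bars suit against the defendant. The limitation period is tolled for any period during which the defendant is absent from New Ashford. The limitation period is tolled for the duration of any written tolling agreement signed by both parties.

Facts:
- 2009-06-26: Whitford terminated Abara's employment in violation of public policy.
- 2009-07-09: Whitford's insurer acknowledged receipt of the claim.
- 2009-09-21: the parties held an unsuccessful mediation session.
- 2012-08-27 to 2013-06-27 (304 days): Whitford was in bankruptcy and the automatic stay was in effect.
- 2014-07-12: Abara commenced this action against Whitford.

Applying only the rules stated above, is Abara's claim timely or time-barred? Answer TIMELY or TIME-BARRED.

TIME-BARRED

The cause of action accrued on 2009-06-26, the date of the act.
4 years from 2009-06-26 is 2013-06-26.
Because the automatic bankruptcy stay ran from 2012-08-27 to 2013-06-27, the deadline is extended by 304 days to 2014-04-26.
Nothing else in the chronology tolls or restarts the period.
Filing on 2014-07-12 missed the 2014-04-26 deadline — the action is time-barred.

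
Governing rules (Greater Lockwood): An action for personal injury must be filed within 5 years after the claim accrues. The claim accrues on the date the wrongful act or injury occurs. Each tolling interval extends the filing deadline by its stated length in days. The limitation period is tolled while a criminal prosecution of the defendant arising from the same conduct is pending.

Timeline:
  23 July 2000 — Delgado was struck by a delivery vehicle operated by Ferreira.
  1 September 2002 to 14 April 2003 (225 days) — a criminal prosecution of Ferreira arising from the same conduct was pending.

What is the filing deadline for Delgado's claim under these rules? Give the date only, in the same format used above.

5 March 2006

The limitation period began to run on 23 July 2000.
5 years from 23 July 2000 is 23 July 2005.
The period was tolled for 225 days by the pending criminal prosecution (1 September 2002 to 14 April 2003), pushing the deadline to 5 March 2006.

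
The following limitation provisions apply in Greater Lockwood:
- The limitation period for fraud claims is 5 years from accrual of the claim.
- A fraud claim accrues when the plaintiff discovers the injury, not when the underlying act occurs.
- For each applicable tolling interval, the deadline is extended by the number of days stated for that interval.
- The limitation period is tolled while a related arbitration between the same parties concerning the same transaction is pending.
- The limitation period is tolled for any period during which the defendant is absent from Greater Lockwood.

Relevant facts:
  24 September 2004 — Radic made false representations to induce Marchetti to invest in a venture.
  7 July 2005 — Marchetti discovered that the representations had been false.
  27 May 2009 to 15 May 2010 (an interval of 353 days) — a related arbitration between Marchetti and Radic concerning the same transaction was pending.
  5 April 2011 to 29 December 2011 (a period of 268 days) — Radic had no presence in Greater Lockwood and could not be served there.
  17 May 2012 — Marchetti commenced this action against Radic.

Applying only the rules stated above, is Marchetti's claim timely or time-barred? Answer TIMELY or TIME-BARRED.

The claim did not accrue until Marchetti discovered the injury on 7 July 2005; the 24 September 2004 act date does not start the clock under the stated rule.
5 years from 7 July 2005 is 7 July 2010.
The period was tolled for 353 days by the pending related arbitration (27 May 2009 to 15 May 2010), pushing the deadline to 25 June 2011.
The period was tolled for 268 days by the defendant's absence from the jurisdiction (5 April 2011 to 29 December 2011), pushing the deadline to 19 March 2012.
Filing on 17 May 2012 missed the 19 March 2012 deadline — the action is time-barred.

TIME-BARRED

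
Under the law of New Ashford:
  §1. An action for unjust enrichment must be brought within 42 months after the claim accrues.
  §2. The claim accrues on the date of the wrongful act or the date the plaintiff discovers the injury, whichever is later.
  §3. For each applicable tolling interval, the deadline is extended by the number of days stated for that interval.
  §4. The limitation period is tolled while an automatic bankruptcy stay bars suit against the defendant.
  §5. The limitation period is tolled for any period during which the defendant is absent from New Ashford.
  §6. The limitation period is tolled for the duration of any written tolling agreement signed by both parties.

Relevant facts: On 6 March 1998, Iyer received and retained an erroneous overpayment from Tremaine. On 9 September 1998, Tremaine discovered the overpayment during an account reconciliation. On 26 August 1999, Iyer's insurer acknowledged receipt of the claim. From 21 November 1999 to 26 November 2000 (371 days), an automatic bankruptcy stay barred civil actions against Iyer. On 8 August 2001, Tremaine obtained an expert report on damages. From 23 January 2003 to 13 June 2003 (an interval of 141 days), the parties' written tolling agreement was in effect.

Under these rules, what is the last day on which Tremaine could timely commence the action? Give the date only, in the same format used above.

Taking the later of the act (6 March 1998) and discovery (9 September 1998), the claim accrued on 9 September 1998.
42 months from 9 September 1998 is 9 March 2002.
Because the automatic bankruptcy stay ran from 21 November 1999 to 26 November 2000, the deadline is extended by 371 days to 15 March 2003.
Because the written tolling agreement ran from 23 January 2003 to 13 June 2003, the deadline is extended by 141 days to 3 August 2003.
Nothing else in the chronology tolls or restarts the period.

3 August 2003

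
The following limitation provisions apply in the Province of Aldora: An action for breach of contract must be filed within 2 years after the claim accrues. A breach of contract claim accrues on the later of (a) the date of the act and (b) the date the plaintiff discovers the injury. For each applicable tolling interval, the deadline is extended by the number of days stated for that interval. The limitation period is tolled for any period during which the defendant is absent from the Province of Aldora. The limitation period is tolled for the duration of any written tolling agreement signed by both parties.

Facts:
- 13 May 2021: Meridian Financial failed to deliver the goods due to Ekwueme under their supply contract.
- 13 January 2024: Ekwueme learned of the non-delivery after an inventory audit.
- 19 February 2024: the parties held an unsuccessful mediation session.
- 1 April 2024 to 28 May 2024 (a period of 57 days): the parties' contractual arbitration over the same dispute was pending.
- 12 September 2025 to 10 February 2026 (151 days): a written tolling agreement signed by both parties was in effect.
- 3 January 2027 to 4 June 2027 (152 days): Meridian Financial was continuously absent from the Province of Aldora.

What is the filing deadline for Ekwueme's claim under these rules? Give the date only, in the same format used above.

13 June 2026

The claim accrued on 13 January 2024 — the later of the 13 May 2021 act and the 13 January 2024 discovery.
Adding the 2 years base period to 13 January 2024 gives a deadline of 13 January 2026, before any tolling.
Because the written tolling agreement ran from 12 September 2025 to 10 February 2026, the deadline is extended by 151 days to 13 June 2026.
By the time the defendant's absence from the jurisdiction began on 3 January 2027, the limitation period had already expired on 13 June 2026; that interval cannot revive it.
The pending related arbitration from 1 April 2024 to 28 May 2024 does not toll the period, because no stated rule makes a pending arbitration a tolling event.
None of the other events listed affects the running of the period under the stated rules.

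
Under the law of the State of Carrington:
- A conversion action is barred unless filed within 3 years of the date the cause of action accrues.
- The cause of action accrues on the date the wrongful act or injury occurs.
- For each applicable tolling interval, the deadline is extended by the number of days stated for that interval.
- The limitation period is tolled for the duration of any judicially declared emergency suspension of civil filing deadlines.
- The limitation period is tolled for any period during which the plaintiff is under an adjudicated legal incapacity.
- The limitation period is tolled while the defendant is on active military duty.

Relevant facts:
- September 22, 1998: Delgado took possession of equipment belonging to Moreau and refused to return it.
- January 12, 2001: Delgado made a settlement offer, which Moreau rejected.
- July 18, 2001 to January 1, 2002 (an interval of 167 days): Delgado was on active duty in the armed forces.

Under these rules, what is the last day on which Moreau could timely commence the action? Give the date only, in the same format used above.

March 8, 2002

The limitation period began to run on September 22, 1998.
The untolled deadline — 3 years after September 22, 1998 — is September 22, 2001.
The period was tolled for 167 days by the defendant's active military service (July 18, 2001 to January 1, 2002), pushing the deadline to March 8, 2002.
None of the other events listed affects the running of the period under the stated rules.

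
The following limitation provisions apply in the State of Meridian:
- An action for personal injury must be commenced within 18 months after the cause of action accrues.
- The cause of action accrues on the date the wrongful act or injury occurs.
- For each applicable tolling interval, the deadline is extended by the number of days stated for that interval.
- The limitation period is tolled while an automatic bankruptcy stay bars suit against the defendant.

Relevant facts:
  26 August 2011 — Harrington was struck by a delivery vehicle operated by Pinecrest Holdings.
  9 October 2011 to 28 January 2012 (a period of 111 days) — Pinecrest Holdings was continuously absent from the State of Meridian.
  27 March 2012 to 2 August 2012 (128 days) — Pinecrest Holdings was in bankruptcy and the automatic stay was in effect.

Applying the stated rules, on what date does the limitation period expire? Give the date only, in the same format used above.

The claim accrued on 26 August 2011, when the wrongful act occurred.
Adding the 18 months base period to 26 August 2011 gives a deadline of 26 February 2013, before any tolling.
Because the automatic bankruptcy stay ran from 27 March 2012 to 2 August 2012, the deadline is extended by 128 days to 4 July 2013.
The defendant's absence from the jurisdiction from 9 October 2011 to 28 January 2012 does not toll the period, because no stated rule makes the defendant's absence a tolling event.

4 July 2013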